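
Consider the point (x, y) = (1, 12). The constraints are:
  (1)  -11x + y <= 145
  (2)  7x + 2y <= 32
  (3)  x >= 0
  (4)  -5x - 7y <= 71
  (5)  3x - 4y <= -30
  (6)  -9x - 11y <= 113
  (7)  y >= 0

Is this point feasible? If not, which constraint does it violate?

feasible

(1): 1 ≤ 145 ✓
(2): 31 ≤ 32 ✓
(3): 1 ≥ 0 ✓
(4): -89 ≤ 71 ✓
(5): -45 ≤ -30 ✓
(6): -141 ≤ 113 ✓
(7): 12 ≥ 0 ✓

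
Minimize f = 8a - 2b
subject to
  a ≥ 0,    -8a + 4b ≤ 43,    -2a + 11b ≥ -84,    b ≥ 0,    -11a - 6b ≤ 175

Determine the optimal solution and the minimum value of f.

a = 0, b = 43/4, minimum f = -43/2

The feasible region is unbounded (it extends along (11, 2), (1, 2)), but f strictly increases along every unbounded feasible direction, so there is no improving ray and the minimum is attained at a vertex.

The optimum lies where a = 0 and -8a + 4b = 43.
Solving simultaneously gives a = 0, b = 43/4.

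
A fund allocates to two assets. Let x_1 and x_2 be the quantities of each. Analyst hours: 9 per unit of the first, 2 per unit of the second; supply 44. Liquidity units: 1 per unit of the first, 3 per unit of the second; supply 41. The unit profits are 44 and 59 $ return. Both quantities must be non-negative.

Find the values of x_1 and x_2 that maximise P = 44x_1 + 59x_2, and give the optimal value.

Corner points and P = 44x_1 + 59x_2:
  (0, 0) → P = 0
  (0, 41/3) → P = 2419/3
  (44/9, 0) → P = 1936/9
  (2, 13) → P = 855

At the optimal vertex, 9x_1 + 2x_2 = 44 and x_1 + 3x_2 = 41.
Solving simultaneously gives x_1 = 2, x_2 = 13.

x_1 = 2, x_2 = 13, maximum P = 855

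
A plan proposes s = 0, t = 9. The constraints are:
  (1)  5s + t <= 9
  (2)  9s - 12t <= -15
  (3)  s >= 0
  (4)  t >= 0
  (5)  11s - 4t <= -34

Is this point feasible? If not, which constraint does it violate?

feasible

(1): 9 ≤ 9 ✓
(2): -108 ≤ -15 ✓
(3): 0 ≥ 0 ✓
(4): 9 ≥ 0 ✓
(5): -36 ≤ -34 ✓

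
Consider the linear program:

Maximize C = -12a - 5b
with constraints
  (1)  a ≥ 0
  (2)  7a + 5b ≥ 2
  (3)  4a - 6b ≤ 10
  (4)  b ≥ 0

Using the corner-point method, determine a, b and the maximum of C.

a = 0, b = 2/5, maximum C = -2

Feasible corners and C = -12a - 5b:
  (0, 2/5) → C = -2
  (2/7, 0) → C = -24/7
  (5/2, 0) → C = -30
The feasible region is unbounded (it extends along (0, 1), (3, 2)), but C strictly decreases along every unbounded feasible direction, so there is no improving ray and the maximum is attained at a vertex.

At the optimal vertex, a = 0 and 7a + 5b = 2.
Solving simultaneously gives a = 0, b = 2/5.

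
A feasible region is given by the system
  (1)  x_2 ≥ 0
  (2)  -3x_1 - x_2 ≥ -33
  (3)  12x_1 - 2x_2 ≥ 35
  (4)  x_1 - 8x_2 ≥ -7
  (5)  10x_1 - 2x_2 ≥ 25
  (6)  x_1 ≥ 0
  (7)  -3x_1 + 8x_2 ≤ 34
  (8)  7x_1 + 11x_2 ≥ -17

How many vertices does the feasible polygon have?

4

The feasible vertices (each the meet of two boundaries and inside every other half-plane) are:
  (11, 0)
  (35/12, 0)
  (257/25, 54/25)
  (147/47, 119/94)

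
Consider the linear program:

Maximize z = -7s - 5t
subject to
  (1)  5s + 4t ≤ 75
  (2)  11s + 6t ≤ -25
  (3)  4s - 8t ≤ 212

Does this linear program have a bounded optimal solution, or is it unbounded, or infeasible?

From the feasible point (-275/7, 475/7), moving in the direction (-8, -4) keeps every constraint satisfied while z increases without bound.

unbounded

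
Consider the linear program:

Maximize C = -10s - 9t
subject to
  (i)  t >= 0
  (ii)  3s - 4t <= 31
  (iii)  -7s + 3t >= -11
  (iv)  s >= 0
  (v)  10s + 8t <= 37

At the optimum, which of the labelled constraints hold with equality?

(i) and (iv)

Extreme points and C = -10s - 9t:
  (11/7, 0) → C = -110/7
  (0, 0) → C = 0
  (199/86, 149/86) → C = -3331/86
  (0, 37/8) → C = -333/8

The maximum is at (0, 0). Substituting into each constraint, equality holds for (i) and (iv); the remaining constraints have slack.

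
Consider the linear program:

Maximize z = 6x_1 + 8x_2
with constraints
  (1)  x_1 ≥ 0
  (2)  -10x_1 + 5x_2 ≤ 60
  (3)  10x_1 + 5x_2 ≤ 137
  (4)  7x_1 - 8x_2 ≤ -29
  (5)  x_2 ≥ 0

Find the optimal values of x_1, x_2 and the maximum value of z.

x_1 = 77/20, x_2 = 197/10, maximum z = 1807/10

Feasible corners and z = 6x_1 + 8x_2:
  (0, 12) → z = 96
  (0, 29/8) → z = 29
  (77/20, 197/10) → z = 1807/10
  (951/115, 1249/115) → z = 15698/115

The binding constraints are -10x_1 + 5x_2 = 60 and 10x_1 + 5x_2 = 137.
Solving simultaneously gives x_1 = 77/20, x_2 = 197/10.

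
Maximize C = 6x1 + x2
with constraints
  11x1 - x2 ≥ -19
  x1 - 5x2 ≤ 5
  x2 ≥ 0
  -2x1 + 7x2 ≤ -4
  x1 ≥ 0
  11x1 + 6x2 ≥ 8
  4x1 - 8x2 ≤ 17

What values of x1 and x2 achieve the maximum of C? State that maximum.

x1 = 29/4, x2 = 3/2, maximum C = 45

Extreme points and C = 6x1 + x2:
  (2, 0) → C = 12
  (17/4, 0) → C = 51/2
  (29/4, 3/2) → C = 45

The optimum lies where -2x1 + 7x2 = -4 and 4x1 - 8x2 = 17.
Solving simultaneously gives x1 = 29/4, x2 = 3/2.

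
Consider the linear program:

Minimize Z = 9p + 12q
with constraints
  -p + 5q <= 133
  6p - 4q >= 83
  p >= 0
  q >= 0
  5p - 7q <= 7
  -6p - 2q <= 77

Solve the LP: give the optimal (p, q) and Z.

p = 553/22, q = 373/22, minimum Z = 9453/22

Corner points and Z = 9p + 12q:
  (947/26, 881/26) → Z = 19095/26
  (161/3, 112/3) → Z = 931
  (553/22, 373/22) → Z = 9453/22

The optimum lies where 6p - 4q = 83 and 5p - 7q = 7.
Solving simultaneously gives p = 553/22, q = 373/22.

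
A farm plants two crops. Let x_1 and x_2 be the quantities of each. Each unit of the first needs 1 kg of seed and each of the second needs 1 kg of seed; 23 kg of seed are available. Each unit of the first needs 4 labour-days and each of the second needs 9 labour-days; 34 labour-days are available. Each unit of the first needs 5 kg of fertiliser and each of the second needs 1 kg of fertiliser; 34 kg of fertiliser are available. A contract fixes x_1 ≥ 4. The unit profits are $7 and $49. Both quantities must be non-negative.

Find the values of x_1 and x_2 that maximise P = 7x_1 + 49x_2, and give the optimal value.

x_1 = 4, x_2 = 2, maximum P = 126

Vertices and P = 7x_1 + 49x_2:
  (34/5, 0) → P = 238/5
  (4, 0) → P = 28
  (272/41, 34/41) → P = 3570/41
  (4, 2) → P = 126

At the optimal vertex, 4x_1 + 9x_2 = 34 and x_1 = 4.
Solving simultaneously gives x_1 = 4, x_2 = 2.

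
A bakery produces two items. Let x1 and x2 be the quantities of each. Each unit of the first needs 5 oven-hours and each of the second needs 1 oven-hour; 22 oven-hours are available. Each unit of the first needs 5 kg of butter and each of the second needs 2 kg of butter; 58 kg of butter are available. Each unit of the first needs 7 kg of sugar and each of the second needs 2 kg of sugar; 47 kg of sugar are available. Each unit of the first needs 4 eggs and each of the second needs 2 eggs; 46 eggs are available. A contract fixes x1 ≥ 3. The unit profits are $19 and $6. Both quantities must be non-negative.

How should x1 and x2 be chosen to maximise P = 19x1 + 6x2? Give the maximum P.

Extreme points and P = 19x1 + 6x2:
  (22/5, 0) → P = 418/5
  (3, 0) → P = 57
  (3, 7) → P = 99

The binding constraints are 5x1 + x2 = 22 and x1 = 3.
Solving simultaneously gives x1 = 3, x2 = 7.

x1 = 3, x2 = 7, maximum P = 99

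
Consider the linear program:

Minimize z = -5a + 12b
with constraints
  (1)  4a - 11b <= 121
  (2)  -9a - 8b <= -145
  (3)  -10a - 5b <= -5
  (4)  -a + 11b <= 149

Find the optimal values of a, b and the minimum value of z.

a = 90, b = 239/11, minimum z = -2082/11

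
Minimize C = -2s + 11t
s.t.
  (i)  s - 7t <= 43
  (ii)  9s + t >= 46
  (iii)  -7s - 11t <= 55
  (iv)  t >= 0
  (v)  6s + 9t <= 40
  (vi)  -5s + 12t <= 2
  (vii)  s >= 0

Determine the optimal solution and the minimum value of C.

s = 20/3, t = 0, minimum C = -40/3

Feasible corners and C = -2s + 11t:
  (46/9, 0) → C = -92/9
  (374/75, 28/25) → C = 176/75
  (20/3, 0) → C = -40/3

The optimum lies where t = 0 and 6s + 9t = 40.
Solving simultaneously gives s = 20/3, t = 0.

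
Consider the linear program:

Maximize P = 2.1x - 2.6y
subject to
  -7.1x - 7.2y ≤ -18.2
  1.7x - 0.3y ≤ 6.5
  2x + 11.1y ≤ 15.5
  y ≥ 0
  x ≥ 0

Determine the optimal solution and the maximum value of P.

x = 65/17, y = 0, maximum P = 273/34

Feasible corners and P = 2.1x - 2.6y:
  (3014/2147, 2455/2147) → P = -268/10735
  (182/71, 0) → P = 1911/355
  (2560/649, 445/649) → P = 4219/649
  (65/17, 0) → P = 273/34

The optimum lies where 1.7x - 0.3y = 6.5 and y = 0.
Solving simultaneously gives x = 65/17, y = 0.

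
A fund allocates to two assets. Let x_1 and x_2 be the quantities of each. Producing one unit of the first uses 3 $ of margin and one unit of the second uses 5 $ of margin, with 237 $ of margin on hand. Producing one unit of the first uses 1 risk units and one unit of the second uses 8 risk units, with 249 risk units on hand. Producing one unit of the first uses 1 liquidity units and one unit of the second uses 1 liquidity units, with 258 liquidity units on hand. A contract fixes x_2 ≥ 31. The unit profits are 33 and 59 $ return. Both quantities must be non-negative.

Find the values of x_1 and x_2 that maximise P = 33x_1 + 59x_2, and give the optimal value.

Corner points and P = 33x_1 + 59x_2:
  (0, 249/8) → P = 14691/8
  (0, 31) → P = 1829
  (1, 31) → P = 1862

The binding constraints are x_1 + 8x_2 = 249 and x_2 = 31.
Solving simultaneously gives x_1 = 1, x_2 = 31.

x_1 = 1, x_2 = 31, maximum P = 1862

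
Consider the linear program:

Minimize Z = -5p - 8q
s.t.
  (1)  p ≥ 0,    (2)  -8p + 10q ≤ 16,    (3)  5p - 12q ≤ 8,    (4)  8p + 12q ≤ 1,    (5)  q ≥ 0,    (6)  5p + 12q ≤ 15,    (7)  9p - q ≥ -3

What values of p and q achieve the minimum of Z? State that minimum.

Corner points and Z = -5p - 8q:
  (0, 1/12) → Z = -2/3
  (0, 0) → Z = 0
  (1/8, 0) → Z = -5/8

The binding constraints are p = 0 and 8p + 12q = 1.
Solving simultaneously gives p = 0, q = 1/12.

p = 0, q = 1/12, minimum Z = -2/3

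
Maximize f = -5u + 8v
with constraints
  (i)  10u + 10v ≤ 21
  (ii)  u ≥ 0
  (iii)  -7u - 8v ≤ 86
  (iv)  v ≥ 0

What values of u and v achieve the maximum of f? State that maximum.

u = 0, v = 21/10, maximum f = 84/5

Corner points and f = -5u + 8v:
  (0, 21/10) → f = 84/5
  (21/10, 0) → f = -21/2
  (0, 0) → f = 0

The binding constraints are 10u + 10v = 21 and u = 0.
Solving simultaneously gives u = 0, v = 21/10.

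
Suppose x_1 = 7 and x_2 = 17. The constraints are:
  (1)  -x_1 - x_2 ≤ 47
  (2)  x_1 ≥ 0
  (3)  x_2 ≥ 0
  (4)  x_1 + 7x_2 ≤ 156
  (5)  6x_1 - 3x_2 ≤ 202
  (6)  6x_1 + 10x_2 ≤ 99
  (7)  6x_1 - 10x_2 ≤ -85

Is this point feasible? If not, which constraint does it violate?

Constraint (6): 6x_1 + 10x_2 = 212, which is not ≤ 99. All other constraints are satisfied.

not feasible — violates (6)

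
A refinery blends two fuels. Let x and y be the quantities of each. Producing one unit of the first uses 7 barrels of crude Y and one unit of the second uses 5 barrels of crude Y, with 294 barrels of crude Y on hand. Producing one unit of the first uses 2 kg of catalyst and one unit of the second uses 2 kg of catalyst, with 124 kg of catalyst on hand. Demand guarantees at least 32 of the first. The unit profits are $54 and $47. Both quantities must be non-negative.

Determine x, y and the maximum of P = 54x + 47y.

Feasible corners and P = 54x + 47y:
  (42, 0) → P = 2268
  (32, 0) → P = 1728
  (32, 14) → P = 2386

The optimum lies where 7x + 5y = 294 and x = 32.
Solving simultaneously gives x = 32, y = 14.

x = 32, y = 14, maximum P = 2386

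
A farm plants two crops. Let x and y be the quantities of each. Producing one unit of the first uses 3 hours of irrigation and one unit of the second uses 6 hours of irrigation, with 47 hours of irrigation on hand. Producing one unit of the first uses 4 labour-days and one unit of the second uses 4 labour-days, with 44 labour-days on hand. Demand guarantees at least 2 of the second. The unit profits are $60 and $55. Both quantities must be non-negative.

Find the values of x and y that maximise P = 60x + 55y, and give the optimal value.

Corner points and P = 60x + 55y:
  (0, 47/6) → P = 2585/6
  (0, 2) → P = 110
  (19/3, 14/3) → P = 1910/3
  (9, 2) → P = 650

At the optimal vertex, 4x + 4y = 44 and y = 2.
Solving simultaneously gives x = 9, y = 2.

x = 9, y = 2, maximum P = 650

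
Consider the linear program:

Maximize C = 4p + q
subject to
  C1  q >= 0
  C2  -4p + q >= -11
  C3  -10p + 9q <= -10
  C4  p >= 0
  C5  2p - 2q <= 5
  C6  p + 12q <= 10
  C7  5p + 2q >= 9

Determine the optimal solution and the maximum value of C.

Vertices and C = 4p + q:
  (5/2, 0) → C = 10
  (9/5, 0) → C = 36/5
  (17/6, 1/3) → C = 35/3
  (142/49, 29/49) → C = 597/49
  (70/43, 30/43) → C = 310/43
  (101/65, 8/13) → C = 444/65

p = 142/49, q = 29/49, maximum C = 597/49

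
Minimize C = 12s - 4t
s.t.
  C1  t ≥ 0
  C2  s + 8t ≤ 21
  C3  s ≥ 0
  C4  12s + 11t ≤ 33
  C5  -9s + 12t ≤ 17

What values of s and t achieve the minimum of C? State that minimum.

s = 0, t = 17/12, minimum C = -17/3

Feasible corners and C = 12s - 4t:
  (0, 0) → C = 0
  (11/4, 0) → C = 33
  (0, 17/12) → C = -17/3
  (209/243, 167/81) → C = 56/27

The optimum lies where s = 0 and -9s + 12t = 17.
Solving simultaneously gives s = 0, t = 17/12.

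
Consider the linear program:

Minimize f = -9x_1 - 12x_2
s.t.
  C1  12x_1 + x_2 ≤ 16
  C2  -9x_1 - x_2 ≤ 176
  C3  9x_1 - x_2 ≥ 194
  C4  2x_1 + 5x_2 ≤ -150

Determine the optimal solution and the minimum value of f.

Feasible corners and f = -9x_1 - 12x_2:
  (64, -752) → f = 8448
  (10, -104) → f = 1158
  (1, -185) → f = 2211

x_1 = 10, x_2 = -104, minimum f = 1158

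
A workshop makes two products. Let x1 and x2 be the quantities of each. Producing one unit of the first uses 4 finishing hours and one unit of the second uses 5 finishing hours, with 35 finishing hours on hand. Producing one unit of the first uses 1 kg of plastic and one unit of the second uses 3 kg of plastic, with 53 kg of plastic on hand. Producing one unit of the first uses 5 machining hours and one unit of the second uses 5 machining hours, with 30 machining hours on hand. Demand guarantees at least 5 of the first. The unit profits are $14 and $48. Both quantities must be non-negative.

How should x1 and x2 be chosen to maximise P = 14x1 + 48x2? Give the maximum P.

x1 = 5, x2 = 1, maximum P = 118

Corner points and P = 14x1 + 48x2:
  (6, 0) → P = 84
  (5, 0) → P = 70
  (5, 1) → P = 118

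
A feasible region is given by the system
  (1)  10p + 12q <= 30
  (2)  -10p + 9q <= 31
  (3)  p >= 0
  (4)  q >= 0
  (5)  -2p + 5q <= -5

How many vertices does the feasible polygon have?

The feasible vertices (each the meet of two boundaries and inside every other half-plane) are:
  (3, 0)
  (105/37, 5/37)
  (5/2, 0)

3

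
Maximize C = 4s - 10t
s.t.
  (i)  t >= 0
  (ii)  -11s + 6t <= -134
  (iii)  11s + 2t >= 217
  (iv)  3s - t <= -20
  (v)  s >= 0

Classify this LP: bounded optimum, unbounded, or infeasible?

infeasible

The boundaries t = 0 and 11s + 2t = 217 meet at (217/11, 0), but that point violates 3s - t ≤ -20. Every candidate vertex is excluded by some other constraint, so the feasible region is empty.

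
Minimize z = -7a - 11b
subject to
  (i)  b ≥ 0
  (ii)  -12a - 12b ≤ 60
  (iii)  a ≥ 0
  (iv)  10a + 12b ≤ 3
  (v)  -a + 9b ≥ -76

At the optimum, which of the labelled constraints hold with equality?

Feasible corners and z = -7a - 11b:
  (0, 0) → z = 0
  (3/10, 0) → z = -21/10
  (0, 1/4) → z = -11/4

The minimum is at (0, 1/4). Substituting into each constraint, equality holds for (iii) and (iv); the remaining constraints have slack.

(iii) and (iv)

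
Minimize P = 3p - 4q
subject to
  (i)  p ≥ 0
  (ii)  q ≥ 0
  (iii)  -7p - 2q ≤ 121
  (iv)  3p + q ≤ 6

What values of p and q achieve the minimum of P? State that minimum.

Extreme points and P = 3p - 4q:
  (0, 0) → P = 0
  (0, 6) → P = -24
  (2, 0) → P = 6

p = 0, q = 6, minimum P = -24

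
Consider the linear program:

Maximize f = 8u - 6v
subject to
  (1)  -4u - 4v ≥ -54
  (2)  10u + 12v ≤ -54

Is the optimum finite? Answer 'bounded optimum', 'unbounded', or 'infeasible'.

unbounded

From the feasible point (108, -189/2), moving in the direction (4, -4) keeps every constraint satisfied while f increases without bound.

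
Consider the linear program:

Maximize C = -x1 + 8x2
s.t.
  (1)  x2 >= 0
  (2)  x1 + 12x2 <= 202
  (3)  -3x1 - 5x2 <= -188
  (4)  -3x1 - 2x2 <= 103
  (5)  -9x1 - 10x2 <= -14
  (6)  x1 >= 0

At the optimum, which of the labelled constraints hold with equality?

Vertices and C = -x1 + 8x2:
  (202, 0) → C = -202
  (188/3, 0) → C = -188/3
  (1246/31, 418/31) → C = 2098/31

The maximum is at (1246/31, 418/31). Substituting into each constraint, equality holds for (2) and (3); the remaining constraints have slack.

(2) and (3)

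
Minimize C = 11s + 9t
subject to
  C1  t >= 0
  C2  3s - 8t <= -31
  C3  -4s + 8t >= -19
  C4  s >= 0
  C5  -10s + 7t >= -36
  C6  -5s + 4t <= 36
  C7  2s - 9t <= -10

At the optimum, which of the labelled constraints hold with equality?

Corner points and C = 11s + 9t:
  (0, 31/8) → C = 279/8
  (505/59, 418/59) → C = 9317/59
  (0, 9) → C = 81
  (396/5, 108) → C = 9216/5

The minimum is at (0, 31/8). Substituting into each constraint, equality holds for C2 and C4; the remaining constraints have slack.

C2 and C4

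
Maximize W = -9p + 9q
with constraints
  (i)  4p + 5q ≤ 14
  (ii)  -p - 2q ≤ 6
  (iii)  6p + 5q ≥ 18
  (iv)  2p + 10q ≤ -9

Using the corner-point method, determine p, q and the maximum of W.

p = 9/2, q = -9/5, maximum W = -567/10

Feasible corners and W = -9p + 9q:
  (58/3, -38/3) → W = -288
  (37/6, -32/15) → W = -747/10
  (66/7, -54/7) → W = -1080/7
  (9/2, -9/5) → W = -567/10

The optimum lies where 6p + 5q = 18 and 2p + 10q = -9.
Solving simultaneously gives p = 9/2, q = -9/5.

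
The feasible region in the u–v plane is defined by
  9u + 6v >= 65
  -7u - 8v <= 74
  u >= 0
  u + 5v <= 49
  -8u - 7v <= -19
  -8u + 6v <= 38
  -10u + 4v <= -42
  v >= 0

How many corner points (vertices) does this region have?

4

Of the 28 pairwise boundary intersections, those satisfying every inequality are:
  (16/3, 17/6)
  (65/9, 0)
  (203/27, 224/27)
  (49, 0)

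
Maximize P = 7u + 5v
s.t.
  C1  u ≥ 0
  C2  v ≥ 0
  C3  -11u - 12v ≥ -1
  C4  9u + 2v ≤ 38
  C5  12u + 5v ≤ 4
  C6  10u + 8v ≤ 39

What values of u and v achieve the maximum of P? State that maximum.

Corner points and P = 7u + 5v:
  (0, 0) → P = 0
  (0, 1/12) → P = 5/12
  (1/11, 0) → P = 7/11

The optimum lies where v = 0 and -11u - 12v = -1.
Solving simultaneously gives u = 1/11, v = 0.

u = 1/11, v = 0, maximum P = 7/11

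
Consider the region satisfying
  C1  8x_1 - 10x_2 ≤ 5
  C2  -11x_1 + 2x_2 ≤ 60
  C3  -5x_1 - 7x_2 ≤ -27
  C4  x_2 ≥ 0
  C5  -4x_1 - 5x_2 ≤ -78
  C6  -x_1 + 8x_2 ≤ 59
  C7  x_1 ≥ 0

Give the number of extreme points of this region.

The feasible vertices (each the meet of two boundaries and inside every other half-plane) are:
  (161/16, 151/20)
  (35/3, 53/6)
  (329/37, 314/37)

3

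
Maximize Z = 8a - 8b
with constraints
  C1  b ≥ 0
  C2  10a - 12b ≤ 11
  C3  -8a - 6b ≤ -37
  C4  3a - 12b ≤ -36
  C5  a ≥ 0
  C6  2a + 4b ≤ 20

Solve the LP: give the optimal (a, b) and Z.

a = 8/3, b = 11/3, maximum Z = -8

Extreme points and Z = 8a - 8b:
  (2, 7/2) → Z = -12
  (7/5, 43/10) → Z = -116/5
  (8/3, 11/3) → Z = -8

At the optimal vertex, 3a - 12b = -36 and 2a + 4b = 20.
Solving simultaneously gives a = 8/3, b = 11/3.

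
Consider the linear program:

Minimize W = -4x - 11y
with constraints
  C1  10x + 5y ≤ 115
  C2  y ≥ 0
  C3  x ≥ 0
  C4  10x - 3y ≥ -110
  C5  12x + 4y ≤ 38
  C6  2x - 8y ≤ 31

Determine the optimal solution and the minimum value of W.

x = 0, y = 19/2, minimum W = -209/2

The optimum lies where x = 0 and 12x + 4y = 38.
Solving simultaneously gives x = 0, y = 19/2.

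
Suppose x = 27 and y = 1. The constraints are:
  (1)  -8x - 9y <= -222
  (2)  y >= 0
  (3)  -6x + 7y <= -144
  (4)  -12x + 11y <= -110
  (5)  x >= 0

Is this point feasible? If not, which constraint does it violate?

(1): -225 ≤ -222 ✓
(2): 1 ≥ 0 ✓
(3): -155 ≤ -144 ✓
(4): -313 ≤ -110 ✓
(5): 27 ≥ 0 ✓

feasible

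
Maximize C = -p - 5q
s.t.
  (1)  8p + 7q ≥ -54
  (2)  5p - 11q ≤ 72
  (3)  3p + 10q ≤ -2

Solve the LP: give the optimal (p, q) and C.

Corner points and C = -p - 5q:
  (-30/41, -282/41) → C = 1440/41
  (-526/59, 146/59) → C = -204/59
  (698/83, -226/83) → C = 432/83

At the optimal vertex, 8p + 7q = -54 and 5p - 11q = 72.
Solving simultaneously gives p = -30/41, q = -282/41.

p = -30/41, q = -282/41, maximum C = 1440/41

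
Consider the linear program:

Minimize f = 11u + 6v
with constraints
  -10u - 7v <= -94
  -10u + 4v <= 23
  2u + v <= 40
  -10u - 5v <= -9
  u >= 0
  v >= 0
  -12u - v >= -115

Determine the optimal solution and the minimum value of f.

u = 43/22, v = 117/11, minimum f = 1877/22

At the optimal vertex, -10u - 7v = -94 and -10u + 4v = 23.
Solving simultaneously gives u = 43/22, v = 117/11.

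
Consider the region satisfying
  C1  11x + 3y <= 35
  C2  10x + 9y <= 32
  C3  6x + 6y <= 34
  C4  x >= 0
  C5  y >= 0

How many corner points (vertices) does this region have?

4

Of the 10 pairwise boundary intersections, those satisfying every inequality are:
  (73/23, 2/69)
  (35/11, 0)
  (0, 32/9)
  (0, 0)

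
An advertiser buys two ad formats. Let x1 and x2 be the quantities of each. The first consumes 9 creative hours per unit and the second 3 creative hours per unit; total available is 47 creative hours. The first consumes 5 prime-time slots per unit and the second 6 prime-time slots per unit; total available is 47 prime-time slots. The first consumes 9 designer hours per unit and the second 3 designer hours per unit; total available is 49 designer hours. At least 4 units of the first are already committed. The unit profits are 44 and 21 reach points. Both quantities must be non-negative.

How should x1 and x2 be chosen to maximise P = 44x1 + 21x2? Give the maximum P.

x1 = 4, x2 = 11/3, maximum P = 253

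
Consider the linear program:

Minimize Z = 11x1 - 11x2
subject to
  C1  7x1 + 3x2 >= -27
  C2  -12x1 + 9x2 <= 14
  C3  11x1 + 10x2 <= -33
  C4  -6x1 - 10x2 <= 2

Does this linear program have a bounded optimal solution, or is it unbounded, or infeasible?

The boundaries 7x1 + 3x2 = -27 and -12x1 + 9x2 = 14 meet at (-95/33, -226/99), but that point violates -6x1 - 10x2 ≤ 2. Every candidate vertex is excluded by some other constraint, so the feasible region is empty.

infeasible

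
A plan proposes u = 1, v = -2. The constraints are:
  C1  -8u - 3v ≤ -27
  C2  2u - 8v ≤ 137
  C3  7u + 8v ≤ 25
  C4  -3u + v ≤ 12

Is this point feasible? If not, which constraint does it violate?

not feasible — violates C1

Constraint C1: -8u - 3v = -2, which is not ≤ -27. All other constraints are satisfied.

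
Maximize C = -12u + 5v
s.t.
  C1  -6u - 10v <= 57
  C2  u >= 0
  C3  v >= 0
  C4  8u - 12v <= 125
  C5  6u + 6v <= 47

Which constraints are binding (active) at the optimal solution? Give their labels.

C2 and C5

Extreme points and C = -12u + 5v:
  (0, 0) → C = 0
  (0, 47/6) → C = 235/6
  (47/6, 0) → C = -94

The maximum is at (0, 47/6). Substituting into each constraint, equality holds for C2 and C5; the remaining constraints have slack.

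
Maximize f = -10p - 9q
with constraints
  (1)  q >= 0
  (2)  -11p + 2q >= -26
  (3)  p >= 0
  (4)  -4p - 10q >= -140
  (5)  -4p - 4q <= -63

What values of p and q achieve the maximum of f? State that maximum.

p = 35/12, q = 77/6, maximum f = -434/3

Extreme points and f = -10p - 9q:
  (270/59, 718/59) → f = -9162/59
  (115/26, 589/52) → f = -7601/52
  (35/12, 77/6) → f = -434/3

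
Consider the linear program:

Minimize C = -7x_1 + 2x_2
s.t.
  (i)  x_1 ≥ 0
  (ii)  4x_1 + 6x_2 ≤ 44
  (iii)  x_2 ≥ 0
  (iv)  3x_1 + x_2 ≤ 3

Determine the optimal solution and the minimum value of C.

x_1 = 1, x_2 = 0, minimum C = -7

Feasible corners and C = -7x_1 + 2x_2:
  (0, 0) → C = 0
  (0, 3) → C = 6
  (1, 0) → C = -7

The binding constraints are x_2 = 0 and 3x_1 + x_2 = 3.
Solving simultaneously gives x_1 = 1, x_2 = 0.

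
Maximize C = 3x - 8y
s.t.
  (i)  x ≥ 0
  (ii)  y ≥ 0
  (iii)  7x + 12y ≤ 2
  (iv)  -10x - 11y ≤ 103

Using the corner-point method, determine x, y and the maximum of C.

Corner points and C = 3x - 8y:
  (0, 0) → C = 0
  (0, 1/6) → C = -4/3
  (2/7, 0) → C = 6/7

The binding constraints are y = 0 and 7x + 12y = 2.
Solving simultaneously gives x = 2/7, y = 0.

x = 2/7, y = 0, maximum C = 6/7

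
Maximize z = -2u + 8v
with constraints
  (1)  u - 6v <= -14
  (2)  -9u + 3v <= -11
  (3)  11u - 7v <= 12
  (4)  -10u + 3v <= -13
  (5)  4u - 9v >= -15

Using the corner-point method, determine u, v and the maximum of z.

u = 3, v = 3, maximum z = 18

Feasible corners and z = -2u + 8v:
  (170/59, 166/59) → z = 988/59
  (12/5, 41/15) → z = 256/15
  (3, 3) → z = 18

The binding constraints are 11u - 7v = 12 and 4u - 9v = -15.
Solving simultaneously gives u = 3, v = 3.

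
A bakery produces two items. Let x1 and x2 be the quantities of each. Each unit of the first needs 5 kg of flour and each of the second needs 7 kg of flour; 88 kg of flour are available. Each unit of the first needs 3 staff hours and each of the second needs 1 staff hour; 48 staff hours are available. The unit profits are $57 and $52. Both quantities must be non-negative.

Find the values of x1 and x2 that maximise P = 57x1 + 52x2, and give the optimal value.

x1 = 31/2, x2 = 3/2, maximum P = 1923/2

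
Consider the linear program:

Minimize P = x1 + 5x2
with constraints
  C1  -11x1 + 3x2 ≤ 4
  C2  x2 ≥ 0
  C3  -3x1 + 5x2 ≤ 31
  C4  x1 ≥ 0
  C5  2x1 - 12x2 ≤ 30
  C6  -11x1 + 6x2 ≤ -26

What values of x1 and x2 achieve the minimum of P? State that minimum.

The feasible region is unbounded (it extends along (5, 3), (6, 1)), but P strictly increases along every unbounded feasible direction, so there is no improving ray and the minimum is attained at a vertex.

At the optimal vertex, x2 = 0 and -11x1 + 6x2 = -26.
Solving simultaneously gives x1 = 26/11, x2 = 0.

x1 = 26/11, x2 = 0, minimum P = 26/11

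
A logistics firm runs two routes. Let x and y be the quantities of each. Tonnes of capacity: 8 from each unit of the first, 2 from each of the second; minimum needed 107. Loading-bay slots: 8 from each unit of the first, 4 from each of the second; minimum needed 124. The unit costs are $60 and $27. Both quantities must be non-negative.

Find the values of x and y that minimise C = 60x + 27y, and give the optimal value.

x = 45/4, y = 17/2, minimum C = 1809/2

Corner points and C = 60x + 27y:
  (0, 107/2) → C = 2889/2
  (31/2, 0) → C = 930
  (45/4, 17/2) → C = 1809/2
The feasible region is unbounded (it extends along (0, 1), (1, 0)), but C strictly increases along every unbounded feasible direction, so there is no improving ray and the minimum is attained at a vertex.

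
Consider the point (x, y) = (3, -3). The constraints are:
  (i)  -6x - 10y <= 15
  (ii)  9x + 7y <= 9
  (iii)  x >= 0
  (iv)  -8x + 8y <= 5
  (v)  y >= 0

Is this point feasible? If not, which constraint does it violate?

Constraint (v): y = -3, which is not ≥ 0. All other constraints are satisfied.

not feasible — violates (v)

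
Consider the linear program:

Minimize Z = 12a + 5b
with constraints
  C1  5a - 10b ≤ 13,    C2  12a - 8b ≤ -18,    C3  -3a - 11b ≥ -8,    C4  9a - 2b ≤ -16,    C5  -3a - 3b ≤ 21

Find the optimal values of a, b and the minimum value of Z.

a = -85/8, b = 29/8, minimum Z = -875/8

Corner points and Z = 12a + 5b:
  (-71/20, -123/40) → Z = -2319/40
  (-19/5, -16/5) → Z = -308/5
  (-23/12, -5/8) → Z = -209/8
  (-32/21, 8/7) → Z = -88/7
  (-85/8, 29/8) → Z = -875/8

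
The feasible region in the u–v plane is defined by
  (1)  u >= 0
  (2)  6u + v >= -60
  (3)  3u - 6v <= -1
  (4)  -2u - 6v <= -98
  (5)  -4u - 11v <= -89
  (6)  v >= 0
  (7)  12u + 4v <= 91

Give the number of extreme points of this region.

3

Intersecting each pair of boundary lines and keeping only the points that satisfy every inequality leaves:
  (0, 49/3)
  (0, 91/4)
  (77/32, 497/32)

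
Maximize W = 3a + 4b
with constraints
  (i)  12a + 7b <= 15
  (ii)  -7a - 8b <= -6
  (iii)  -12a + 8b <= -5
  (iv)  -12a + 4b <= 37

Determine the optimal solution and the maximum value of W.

Vertices and W = 3a + 4b:
  (78/47, -33/47) → W = 102/47
  (31/36, 2/3) → W = 21/4
  (11/19, 37/152) → W = 103/38

The optimum lies where 12a + 7b = 15 and -12a + 8b = -5.
Solving simultaneously gives a = 31/36, b = 2/3.

a = 31/36, b = 2/3, maximum W = 21/4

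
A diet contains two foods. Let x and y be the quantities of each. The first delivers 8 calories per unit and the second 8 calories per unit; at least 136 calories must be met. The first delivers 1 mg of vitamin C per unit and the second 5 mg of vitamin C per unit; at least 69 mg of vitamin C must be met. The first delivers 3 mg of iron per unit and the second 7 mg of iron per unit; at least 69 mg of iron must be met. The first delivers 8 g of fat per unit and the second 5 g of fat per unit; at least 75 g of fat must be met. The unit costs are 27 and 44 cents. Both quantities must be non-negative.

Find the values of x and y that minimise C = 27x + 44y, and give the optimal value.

Feasible corners and C = 27x + 44y:
  (0, 17) → C = 748
  (69, 0) → C = 1863
  (4, 13) → C = 680
The feasible region is unbounded (it extends along (0, 1), (1, 0)), but C strictly increases along every unbounded feasible direction, so there is no improving ray and the minimum is attained at a vertex.

x = 4, y = 13, minimum C = 680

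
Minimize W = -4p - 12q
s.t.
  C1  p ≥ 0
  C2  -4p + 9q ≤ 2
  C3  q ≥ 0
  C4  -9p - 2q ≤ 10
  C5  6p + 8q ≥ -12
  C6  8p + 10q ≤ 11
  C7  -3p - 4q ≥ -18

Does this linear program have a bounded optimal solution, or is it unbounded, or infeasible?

bounded optimum

Feasible corners and W = -4p - 12q:
  (0, 2/9) → W = -8/3
  (0, 0) → W = 0
  (79/112, 15/28) → W = -37/4
  (11/8, 0) → W = -11/2
The feasible region has finitely many vertices and no improving ray; the minimum is -37/4 at (79/112, 15/28).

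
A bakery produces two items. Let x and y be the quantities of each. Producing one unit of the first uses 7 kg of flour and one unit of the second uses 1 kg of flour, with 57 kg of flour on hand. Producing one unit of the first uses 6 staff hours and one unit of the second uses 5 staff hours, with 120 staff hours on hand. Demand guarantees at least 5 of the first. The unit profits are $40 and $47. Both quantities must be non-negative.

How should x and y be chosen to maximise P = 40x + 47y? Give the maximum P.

x = 5, y = 18, maximum P = 1046

Vertices and P = 40x + 47y:
  (57/7, 0) → P = 2280/7
  (5, 0) → P = 200
  (165/29, 498/29) → P = 30006/29
  (5, 18) → P = 1046

At the optimal vertex, 6x + 5y = 120 and x = 5.
Solving simultaneously gives x = 5, y = 18.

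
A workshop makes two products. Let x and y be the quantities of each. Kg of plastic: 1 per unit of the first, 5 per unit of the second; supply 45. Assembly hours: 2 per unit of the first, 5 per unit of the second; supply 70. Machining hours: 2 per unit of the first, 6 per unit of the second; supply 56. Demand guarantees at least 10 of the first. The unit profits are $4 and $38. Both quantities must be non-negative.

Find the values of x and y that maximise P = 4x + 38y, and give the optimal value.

Extreme points and P = 4x + 38y:
  (28, 0) → P = 112
  (10, 0) → P = 40
  (10, 6) → P = 268

The binding constraints are 2x + 6y = 56 and x = 10.
Solving simultaneously gives x = 10, y = 6.

x = 10, y = 6, maximum P = 268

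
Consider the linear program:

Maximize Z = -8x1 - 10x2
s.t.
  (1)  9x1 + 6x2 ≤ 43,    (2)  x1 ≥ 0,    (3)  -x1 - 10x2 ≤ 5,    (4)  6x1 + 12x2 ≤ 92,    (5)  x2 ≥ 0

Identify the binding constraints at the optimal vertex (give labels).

(2) and (5)

Corner points and Z = -8x1 - 10x2:
  (0, 43/6) → Z = -215/3
  (43/9, 0) → Z = -344/9
  (0, 0) → Z = 0

The maximum is at (0, 0). Substituting into each constraint, equality holds for (2) and (5); the remaining constraints have slack.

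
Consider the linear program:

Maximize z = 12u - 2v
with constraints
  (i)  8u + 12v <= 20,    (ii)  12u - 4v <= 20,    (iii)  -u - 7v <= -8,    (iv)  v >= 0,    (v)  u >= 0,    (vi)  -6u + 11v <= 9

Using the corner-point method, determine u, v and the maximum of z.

u = 1, v = 1, maximum z = 10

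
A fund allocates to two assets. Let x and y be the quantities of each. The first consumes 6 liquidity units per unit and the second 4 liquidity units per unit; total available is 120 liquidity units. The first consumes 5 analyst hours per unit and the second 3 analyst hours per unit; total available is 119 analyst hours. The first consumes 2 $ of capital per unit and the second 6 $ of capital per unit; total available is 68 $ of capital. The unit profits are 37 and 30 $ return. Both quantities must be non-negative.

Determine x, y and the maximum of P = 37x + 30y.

x = 16, y = 6, maximum P = 772

At the optimal vertex, 6x + 4y = 120 and 2x + 6y = 68.
Solving simultaneously gives x = 16, y = 6.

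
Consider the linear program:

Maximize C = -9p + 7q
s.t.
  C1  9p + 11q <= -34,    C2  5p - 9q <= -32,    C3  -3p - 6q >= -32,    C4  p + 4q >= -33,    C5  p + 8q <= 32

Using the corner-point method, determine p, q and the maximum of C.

Vertices and C = -9p + 7q:
  (-329/68, 59/68) → C = 1687/34
  (-624/61, 322/61) → C = 7870/61
  (-425/29, -133/29) → C = 2894/29
  (-98, 65/4) → C = 3983/4

The binding constraints are p + 4q = -33 and p + 8q = 32.
Solving simultaneously gives p = -98, q = 65/4.

p = -98, q = 65/4, maximum C = 3983/4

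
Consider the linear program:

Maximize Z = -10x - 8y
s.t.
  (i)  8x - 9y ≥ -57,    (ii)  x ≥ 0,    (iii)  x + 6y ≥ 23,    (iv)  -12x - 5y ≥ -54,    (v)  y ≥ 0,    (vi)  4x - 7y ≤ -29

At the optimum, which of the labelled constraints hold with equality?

(ii) and (vi)

Corner points and Z = -10x - 8y:
  (0, 19/3) → Z = -152/3
  (201/148, 279/37) → Z = -5469/74
  (0, 29/7) → Z = -232/7
  (233/104, 141/26) → Z = -3421/52

The maximum is at (0, 29/7). Substituting into each constraint, equality holds for (ii) and (vi); the remaining constraints have slack.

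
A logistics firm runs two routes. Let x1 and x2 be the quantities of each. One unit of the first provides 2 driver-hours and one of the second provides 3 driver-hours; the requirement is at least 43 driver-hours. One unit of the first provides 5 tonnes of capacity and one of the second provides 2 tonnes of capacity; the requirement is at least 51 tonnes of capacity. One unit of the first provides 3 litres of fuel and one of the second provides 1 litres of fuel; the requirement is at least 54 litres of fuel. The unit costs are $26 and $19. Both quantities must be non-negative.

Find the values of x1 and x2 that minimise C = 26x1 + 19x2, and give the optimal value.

x1 = 17, x2 = 3, minimum C = 499

The feasible region is unbounded (it extends along (0, 1), (1, 0)), but C strictly increases along every unbounded feasible direction, so there is no improving ray and the minimum is attained at a vertex.

The binding constraints are 2x1 + 3x2 = 43 and 3x1 + x2 = 54.
Solving simultaneously gives x1 = 17, x2 = 3.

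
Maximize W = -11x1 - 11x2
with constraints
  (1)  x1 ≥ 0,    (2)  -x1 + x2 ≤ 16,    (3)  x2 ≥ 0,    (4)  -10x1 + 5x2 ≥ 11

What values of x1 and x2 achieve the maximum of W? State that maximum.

Corner points and W = -11x1 - 11x2:
  (0, 16) → W = -176
  (0, 11/5) → W = -121/5
  (69/5, 149/5) → W = -2398/5

The optimum lies where x1 = 0 and -10x1 + 5x2 = 11.
Solving simultaneously gives x1 = 0, x2 = 11/5.

x1 = 0, x2 = 11/5, maximum W = -121/5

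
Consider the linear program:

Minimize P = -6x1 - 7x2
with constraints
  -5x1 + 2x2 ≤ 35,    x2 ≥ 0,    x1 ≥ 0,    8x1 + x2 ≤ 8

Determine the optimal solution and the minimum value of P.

Extreme points and P = -6x1 - 7x2:
  (0, 0) → P = 0
  (1, 0) → P = -6
  (0, 8) → P = -56

At the optimal vertex, x1 = 0 and 8x1 + x2 = 8.
Solving simultaneously gives x1 = 0, x2 = 8.

x1 = 0, x2 = 8, minimum P = -56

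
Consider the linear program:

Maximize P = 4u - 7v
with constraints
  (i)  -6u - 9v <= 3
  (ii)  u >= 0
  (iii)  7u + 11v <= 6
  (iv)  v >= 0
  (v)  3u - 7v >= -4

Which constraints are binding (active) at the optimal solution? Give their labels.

Extreme points and P = 4u - 7v:
  (0, 6/11) → P = -42/11
  (0, 0) → P = 0
  (6/7, 0) → P = 24/7

The maximum is at (6/7, 0). Substituting into each constraint, equality holds for (iii) and (iv); the remaining constraints have slack.

(iii) and (iv)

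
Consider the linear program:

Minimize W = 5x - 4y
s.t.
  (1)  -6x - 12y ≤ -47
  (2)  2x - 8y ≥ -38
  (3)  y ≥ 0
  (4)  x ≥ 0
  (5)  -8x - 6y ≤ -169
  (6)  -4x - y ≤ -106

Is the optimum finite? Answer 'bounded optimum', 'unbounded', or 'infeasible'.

bounded optimum

Extreme points and W = 5x - 4y:
  (405/17, 182/17) → W = 1297/17
  (53/2, 0) → W = 265/2
The feasible region has finitely many vertices and no improving ray; the minimum is 1297/17 at (405/17, 182/17).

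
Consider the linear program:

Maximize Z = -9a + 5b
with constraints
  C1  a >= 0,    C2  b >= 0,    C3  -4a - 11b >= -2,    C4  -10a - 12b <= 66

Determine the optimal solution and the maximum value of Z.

a = 0, b = 2/11, maximum Z = 10/11

Corner points and Z = -9a + 5b:
  (0, 0) → Z = 0
  (0, 2/11) → Z = 10/11
  (1/2, 0) → Z = -9/2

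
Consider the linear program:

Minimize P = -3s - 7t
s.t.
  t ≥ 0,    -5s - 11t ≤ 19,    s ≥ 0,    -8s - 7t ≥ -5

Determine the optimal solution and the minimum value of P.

Feasible corners and P = -3s - 7t:
  (0, 0) → P = 0
  (5/8, 0) → P = -15/8
  (0, 5/7) → P = -5

s = 0, t = 5/7, minimum P = -5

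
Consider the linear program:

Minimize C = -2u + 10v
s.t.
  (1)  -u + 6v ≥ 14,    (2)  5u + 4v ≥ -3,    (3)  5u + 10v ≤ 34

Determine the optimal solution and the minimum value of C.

The binding constraints are -u + 6v = 14 and 5u + 10v = 34.
Solving simultaneously gives u = 8/5, v = 13/5.

u = 8/5, v = 13/5, minimum C = 114/5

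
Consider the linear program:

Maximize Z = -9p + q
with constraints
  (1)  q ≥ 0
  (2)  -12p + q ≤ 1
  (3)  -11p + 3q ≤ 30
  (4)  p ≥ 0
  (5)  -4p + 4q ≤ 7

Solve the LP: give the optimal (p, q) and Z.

Extreme points and Z = -9p + q:
  (0, 0) → Z = 0
  (0, 1) → Z = 1
  (3/44, 20/11) → Z = 53/44
The feasible region is unbounded (it extends along (1, 1), (1, 0)), but Z strictly decreases along every unbounded feasible direction, so there is no improving ray and the maximum is attained at a vertex.

The binding constraints are -12p + q = 1 and -4p + 4q = 7.
Solving simultaneously gives p = 3/44, q = 20/11.

p = 3/44, q = 20/11, maximum Z = 53/44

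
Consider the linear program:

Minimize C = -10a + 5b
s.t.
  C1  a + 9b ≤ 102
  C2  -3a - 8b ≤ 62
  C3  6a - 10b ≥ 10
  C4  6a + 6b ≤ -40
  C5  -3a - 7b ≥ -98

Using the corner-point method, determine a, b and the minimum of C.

Corner points and C = -10a + 5b:
  (-90/13, -67/13) → C = 565/13
  (26/15, -42/5) → C = -178/3
  (-85/24, -25/8) → C = 475/24

The binding constraints are -3a - 8b = 62 and 6a + 6b = -40.
Solving simultaneously gives a = 26/15, b = -42/5.

a = 26/15, b = -42/5, minimum C = -178/3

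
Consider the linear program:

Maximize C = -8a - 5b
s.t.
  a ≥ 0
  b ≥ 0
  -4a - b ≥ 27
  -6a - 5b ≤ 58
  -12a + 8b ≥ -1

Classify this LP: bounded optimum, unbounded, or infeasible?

infeasible

The boundaries a = 0 and b = 0 meet at (0, 0), but that point violates -4a - b ≥ 27. Every candidate vertex is excluded by some other constraint, so the feasible region is empty.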